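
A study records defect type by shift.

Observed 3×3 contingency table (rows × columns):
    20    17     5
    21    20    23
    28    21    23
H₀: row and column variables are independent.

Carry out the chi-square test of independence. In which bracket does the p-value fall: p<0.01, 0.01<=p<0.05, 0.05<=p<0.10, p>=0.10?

p-value bracket: 0.05<=p<0.10

Row totals [42, 64, 72], col totals [69, 58, 51], n=178
χ² = (20−16.28)²/16.28 + (17−13.69)²/13.69 + (5−12.03)²/12.03 + (21−24.81)²/24.81 + (20−20.85)²/20.85 + (23−18.34)²/18.34 + (28−27.91)²/27.91 + (21−23.46)²/23.46 + (23−20.63)²/20.63 = 8.0999
df = 4
p-value (upper-tail) = 0.08799
→ bracket: 0.05<=p<0.10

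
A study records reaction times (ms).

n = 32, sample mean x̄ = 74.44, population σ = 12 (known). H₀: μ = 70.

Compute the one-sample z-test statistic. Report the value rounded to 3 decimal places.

test statistic = 2.093

SE = σ/√n = 12/√32 = 2.1213
z = (x̄−μ₀)/SE = (74.44−70)/2.1213 = 2.0930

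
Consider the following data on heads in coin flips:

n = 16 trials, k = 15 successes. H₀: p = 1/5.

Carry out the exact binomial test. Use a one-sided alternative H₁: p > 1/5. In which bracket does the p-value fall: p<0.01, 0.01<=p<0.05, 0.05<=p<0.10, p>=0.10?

Exact binomial: n=16, k=15, p₀=1/5=0.2000
P(X≥15) from Σ C(n,i)·p₀^i·(1−p₀)^(n−i)
p-value (one-sided, H₁ greater) = 0.00000
→ bracket: p<0.01

p-value bracket: p<0.01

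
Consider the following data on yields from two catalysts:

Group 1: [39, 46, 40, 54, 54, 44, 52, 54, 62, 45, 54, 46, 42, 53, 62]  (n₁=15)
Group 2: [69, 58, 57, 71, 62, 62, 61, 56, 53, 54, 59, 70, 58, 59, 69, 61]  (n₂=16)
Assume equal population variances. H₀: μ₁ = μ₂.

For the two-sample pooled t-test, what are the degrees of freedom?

degrees of freedom = 29

df = n₁ + n₂ − 2 = 15 + 16 − 2 = 29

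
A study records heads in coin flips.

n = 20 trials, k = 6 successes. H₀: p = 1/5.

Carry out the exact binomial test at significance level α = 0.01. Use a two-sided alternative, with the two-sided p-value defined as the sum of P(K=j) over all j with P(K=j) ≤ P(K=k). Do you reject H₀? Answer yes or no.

reject H₀: no

Exact binomial: n=20, k=6, p₀=1/5=0.2000
P(X=j) = C(n,j)·p₀^j·(1−p₀)^(n−j); p = Σ P(X=j) over j with P(X=j) ≤ P(X=6)
p-value (two-sided) = 0.26497
At α=0.01: p ≥ α → fail to reject H₀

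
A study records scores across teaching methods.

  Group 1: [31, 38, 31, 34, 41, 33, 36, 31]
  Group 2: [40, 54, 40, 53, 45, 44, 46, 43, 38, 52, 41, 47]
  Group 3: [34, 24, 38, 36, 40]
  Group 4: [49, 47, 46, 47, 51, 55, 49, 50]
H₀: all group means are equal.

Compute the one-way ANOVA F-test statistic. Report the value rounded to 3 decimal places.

test statistic = 20.064

Group means [34.38, 45.25, 34.40, 49.25], grand mean 41.939
SSB = Σnᵢ(x̄ᵢ−x̄)² = 1301.054; SSW = ΣΣ(x−x̄ᵢ)² = 626.825
MSB = 1301.054/3 = 433.6846; MSW = 626.825/29 = 21.6147
F = MSB/MSW = 20.0644
df = (3, 29)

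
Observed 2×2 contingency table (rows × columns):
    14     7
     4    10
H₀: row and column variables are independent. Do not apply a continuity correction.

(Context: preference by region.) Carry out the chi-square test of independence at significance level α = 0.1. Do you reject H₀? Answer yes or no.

reject H₀: yes

Row totals [21, 14], col totals [18, 17], n=35
χ² = (14−10.80)²/10.80 + (7−10.20)²/10.20 + (4−7.20)²/7.20 + (10−6.80)²/6.80 = 4.8802
df = 1
p-value (upper-tail) = 0.02717
At α=0.1: p < α → reject H₀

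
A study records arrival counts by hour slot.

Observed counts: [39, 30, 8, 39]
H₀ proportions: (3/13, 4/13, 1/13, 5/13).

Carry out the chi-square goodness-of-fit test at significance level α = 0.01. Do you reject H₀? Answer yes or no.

reject H₀: no

n = 116; E_i = n·p_i = [26.77, 35.69, 8.92, 44.62]
χ² = (39−26.77)²/26.77 + (30−35.69)²/35.69 + (8−8.92)²/8.92 + (39−44.62)²/44.62 = 7.2983
df = 3
p-value (upper-tail) = 0.06297
At α=0.01: p ≥ α → fail to reject H₀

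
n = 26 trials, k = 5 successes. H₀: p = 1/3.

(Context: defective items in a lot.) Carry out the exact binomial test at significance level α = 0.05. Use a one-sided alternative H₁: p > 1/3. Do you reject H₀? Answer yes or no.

Exact binomial: n=26, k=5, p₀=1/3=0.3333
P(X≥5) from Σ C(n,i)·p₀^i·(1−p₀)^(n−i)
p-value (one-sided, H₁ greater) = 0.96424
At α=0.05: p ≥ α → fail to reject H₀

reject H₀: no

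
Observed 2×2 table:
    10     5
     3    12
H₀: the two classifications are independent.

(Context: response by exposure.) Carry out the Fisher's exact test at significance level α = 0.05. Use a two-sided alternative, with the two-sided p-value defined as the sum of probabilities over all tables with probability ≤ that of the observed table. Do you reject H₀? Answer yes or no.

reject H₀: yes

Margins: r₁=15, r₂=15, c₁=13, c₂=17, n=30
p_obs = C(15,10)·C(15,3)/C(30,13); sum pmf over tables with pmf ≤ p_obs
p-value (two-sided) = 0.02533
At α=0.05: p < α → reject H₀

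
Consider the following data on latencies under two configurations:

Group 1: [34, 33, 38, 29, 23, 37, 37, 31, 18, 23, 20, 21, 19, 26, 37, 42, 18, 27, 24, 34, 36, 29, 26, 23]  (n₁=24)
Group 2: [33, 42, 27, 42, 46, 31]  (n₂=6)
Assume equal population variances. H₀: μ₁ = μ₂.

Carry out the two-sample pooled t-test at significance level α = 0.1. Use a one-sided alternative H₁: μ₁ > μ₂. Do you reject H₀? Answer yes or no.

reject H₀: no

x̄₁=28.542, s₁=7.217, n₁=24
x̄₂=36.833, s₂=7.521, n₂=6
s_p² = [23·7.217² + 5·7.521²]/28 = 52.8854
SE = √(s_p²·(1/24+1/6)) = 3.3193
t = (28.542−36.833)/3.3193 = -2.4980
df = 28
p-value (one-sided, H₁ greater) = 0.99068
At α=0.1: p ≥ α → fail to reject H₀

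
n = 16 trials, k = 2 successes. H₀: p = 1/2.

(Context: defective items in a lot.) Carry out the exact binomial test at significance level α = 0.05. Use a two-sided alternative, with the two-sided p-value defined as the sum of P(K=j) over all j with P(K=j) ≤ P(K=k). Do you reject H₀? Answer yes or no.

reject H₀: yes

Exact binomial: n=16, k=2, p₀=1/2=0.5000
P(X=j) = C(n,j)·p₀^j·(1−p₀)^(n−j); p = Σ P(X=j) over j with P(X=j) ≤ P(X=2)
p-value (two-sided) = 0.00418
At α=0.05: p < α → reject H₀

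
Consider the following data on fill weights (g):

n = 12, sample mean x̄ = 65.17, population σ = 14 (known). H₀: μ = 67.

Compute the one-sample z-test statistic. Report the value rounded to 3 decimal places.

SE = σ/√n = 14/√12 = 4.0415
z = (x̄−μ₀)/SE = (65.17−67)/4.0415 = -0.4528

test statistic = -0.453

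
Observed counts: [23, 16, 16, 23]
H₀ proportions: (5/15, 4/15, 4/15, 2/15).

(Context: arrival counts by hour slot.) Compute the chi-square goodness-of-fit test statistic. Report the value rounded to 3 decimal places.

test statistic = 17.827

n = 78; E_i = n·p_i = [26.00, 20.80, 20.80, 10.40]
χ² = (23−26.00)²/26.00 + (16−20.80)²/20.80 + (16−20.80)²/20.80 + (23−10.40)²/10.40 = 17.8269
df = 3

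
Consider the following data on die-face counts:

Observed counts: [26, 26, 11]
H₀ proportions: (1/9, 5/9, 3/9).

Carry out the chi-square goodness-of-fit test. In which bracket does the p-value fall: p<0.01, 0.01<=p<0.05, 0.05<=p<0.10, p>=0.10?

n = 63; E_i = n·p_i = [7.00, 35.00, 21.00]
χ² = (26−7.00)²/7.00 + (26−35.00)²/35.00 + (11−21.00)²/21.00 = 58.6476
df = 2
p-value (upper-tail) = 0.00000
→ bracket: p<0.01

p-value bracket: p<0.01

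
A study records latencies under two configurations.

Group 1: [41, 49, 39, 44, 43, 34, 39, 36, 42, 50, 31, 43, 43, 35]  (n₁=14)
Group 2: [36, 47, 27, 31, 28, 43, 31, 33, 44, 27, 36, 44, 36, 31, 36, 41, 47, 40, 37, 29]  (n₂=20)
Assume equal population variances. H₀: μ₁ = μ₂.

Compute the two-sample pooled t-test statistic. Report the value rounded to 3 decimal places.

x̄₁=40.643, s₁=5.429, n₁=14
x̄₂=36.200, s₂=6.566, n₂=20
s_p² = [13·5.429² + 19·6.566²]/32 = 37.5754
SE = √(s_p²·(1/14+1/20)) = 2.1361
t = (40.643−36.200)/2.1361 = 2.0799
df = 32

test statistic = 2.080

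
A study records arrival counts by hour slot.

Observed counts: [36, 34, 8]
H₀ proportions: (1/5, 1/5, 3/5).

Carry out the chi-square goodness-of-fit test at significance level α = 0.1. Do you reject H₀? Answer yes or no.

n = 78; E_i = n·p_i = [15.60, 15.60, 46.80]
χ² = (36−15.60)²/15.60 + (34−15.60)²/15.60 + (8−46.80)²/46.80 = 80.5470
df = 2
p-value (upper-tail) = 0.00000
At α=0.1: p < α → reject H₀

reject H₀: yes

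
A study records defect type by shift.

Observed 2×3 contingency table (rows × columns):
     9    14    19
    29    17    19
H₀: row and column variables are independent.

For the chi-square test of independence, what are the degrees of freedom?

degrees of freedom = 2

df = (r−1)(c−1) = (2−1)·(3−1) = 2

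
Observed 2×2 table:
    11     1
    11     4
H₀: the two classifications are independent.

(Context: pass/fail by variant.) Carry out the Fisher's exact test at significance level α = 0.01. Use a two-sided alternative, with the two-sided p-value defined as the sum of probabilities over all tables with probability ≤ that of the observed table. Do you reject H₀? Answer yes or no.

reject H₀: no

Margins: r₁=12, r₂=15, c₁=22, c₂=5, n=27
p_obs = C(12,11)·C(15,11)/C(27,22); sum pmf over tables with pmf ≤ p_obs
p-value (two-sided) = 0.34188
At α=0.01: p ≥ α → fail to reject H₀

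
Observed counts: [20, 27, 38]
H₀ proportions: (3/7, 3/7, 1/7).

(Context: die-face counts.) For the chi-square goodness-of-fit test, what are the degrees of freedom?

df = k − 1 = 3 − 1 = 2

degrees of freedom = 2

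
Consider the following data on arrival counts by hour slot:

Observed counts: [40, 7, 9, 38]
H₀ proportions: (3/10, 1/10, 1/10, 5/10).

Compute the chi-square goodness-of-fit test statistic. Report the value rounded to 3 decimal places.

test statistic = 7.291

n = 94; E_i = n·p_i = [28.20, 9.40, 9.40, 47.00]
χ² = (40−28.20)²/28.20 + (7−9.40)²/9.40 + (9−9.40)²/9.40 + (38−47.00)²/47.00 = 7.2908
df = 3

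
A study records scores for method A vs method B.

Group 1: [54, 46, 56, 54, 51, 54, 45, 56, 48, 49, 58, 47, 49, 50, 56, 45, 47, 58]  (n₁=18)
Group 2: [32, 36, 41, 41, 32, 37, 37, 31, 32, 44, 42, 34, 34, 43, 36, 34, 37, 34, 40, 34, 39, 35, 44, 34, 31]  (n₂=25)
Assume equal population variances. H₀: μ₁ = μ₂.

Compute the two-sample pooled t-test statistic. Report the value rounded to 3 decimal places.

test statistic = 11.119

x̄₁=51.278, s₁=4.509, n₁=18
x̄₂=36.560, s₂=4.114, n₂=25
s_p² = [17·4.509² + 24·4.114²]/41 = 18.3359
SE = √(s_p²·(1/18+1/25)) = 1.3237
t = (51.278−36.560)/1.3237 = 11.1189
df = 41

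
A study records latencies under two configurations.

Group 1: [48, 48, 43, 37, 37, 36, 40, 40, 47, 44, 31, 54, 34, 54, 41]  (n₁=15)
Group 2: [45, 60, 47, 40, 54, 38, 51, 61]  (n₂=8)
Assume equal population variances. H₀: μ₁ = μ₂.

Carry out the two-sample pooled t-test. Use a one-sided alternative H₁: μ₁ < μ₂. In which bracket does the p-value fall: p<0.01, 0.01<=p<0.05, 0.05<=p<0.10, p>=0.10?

p-value bracket: 0.01<=p<0.05

x̄₁=42.267, s₁=6.912, n₁=15
x̄₂=49.500, s₂=8.569, n₂=8
s_p² = [14·6.912² + 7·8.569²]/21 = 56.3302
SE = √(s_p²·(1/15+1/8)) = 3.2858
t = (42.267−49.500)/3.2858 = -2.2014
df = 21
p-value (one-sided, H₁ less) = 0.01951
→ bracket: 0.01<=p<0.05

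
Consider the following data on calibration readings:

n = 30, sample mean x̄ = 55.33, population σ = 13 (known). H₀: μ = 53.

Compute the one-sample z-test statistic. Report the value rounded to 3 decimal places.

SE = σ/√n = 13/√30 = 2.3735
z = (x̄−μ₀)/SE = (55.33−53)/2.3735 = 0.9817

test statistic = 0.982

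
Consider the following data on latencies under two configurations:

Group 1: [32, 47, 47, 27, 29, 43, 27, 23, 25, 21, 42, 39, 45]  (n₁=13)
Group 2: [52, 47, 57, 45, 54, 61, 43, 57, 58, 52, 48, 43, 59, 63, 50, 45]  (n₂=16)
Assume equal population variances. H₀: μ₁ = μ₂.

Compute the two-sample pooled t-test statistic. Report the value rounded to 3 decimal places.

test statistic = -5.867

x̄₁=34.385, s₁=9.683, n₁=13
x̄₂=52.125, s₂=6.561, n₂=16
s_p² = [12·9.683² + 15·6.561²]/27 = 65.5862
SE = √(s_p²·(1/13+1/16)) = 3.0239
t = (34.385−52.125)/3.0239 = -5.8666
df = 27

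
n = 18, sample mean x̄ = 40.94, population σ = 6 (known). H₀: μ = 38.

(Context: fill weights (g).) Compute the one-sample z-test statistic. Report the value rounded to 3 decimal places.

test statistic = 2.079

SE = σ/√n = 6/√18 = 1.4142
z = (x̄−μ₀)/SE = (40.94−38)/1.4142 = 2.0789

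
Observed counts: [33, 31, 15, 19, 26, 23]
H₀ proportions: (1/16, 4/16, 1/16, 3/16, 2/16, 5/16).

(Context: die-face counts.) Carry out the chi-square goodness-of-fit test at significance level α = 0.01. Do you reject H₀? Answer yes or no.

reject H₀: yes

n = 147; E_i = n·p_i = [9.19, 36.75, 9.19, 27.56, 18.38, 45.94]
χ² = (33−9.19)²/9.19 + (31−36.75)²/36.75 + (15−9.19)²/9.19 + (19−27.56)²/27.56 + (26−18.38)²/18.38 + (23−45.94)²/45.94 = 83.5723
df = 5
p-value (upper-tail) = 0.00000
At α=0.01: p < α → reject H₀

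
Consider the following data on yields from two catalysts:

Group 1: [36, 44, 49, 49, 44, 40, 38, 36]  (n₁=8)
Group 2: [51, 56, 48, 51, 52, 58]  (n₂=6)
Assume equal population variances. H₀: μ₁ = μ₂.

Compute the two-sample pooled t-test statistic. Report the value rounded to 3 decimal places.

test statistic = -4.200

x̄₁=42.000, s₁=5.318, n₁=8
x̄₂=52.667, s₂=3.670, n₂=6
s_p² = [7·5.318² + 5·3.670²]/12 = 22.1111
SE = √(s_p²·(1/8+1/6)) = 2.5395
t = (42.000−52.667)/2.5395 = -4.2003
df = 12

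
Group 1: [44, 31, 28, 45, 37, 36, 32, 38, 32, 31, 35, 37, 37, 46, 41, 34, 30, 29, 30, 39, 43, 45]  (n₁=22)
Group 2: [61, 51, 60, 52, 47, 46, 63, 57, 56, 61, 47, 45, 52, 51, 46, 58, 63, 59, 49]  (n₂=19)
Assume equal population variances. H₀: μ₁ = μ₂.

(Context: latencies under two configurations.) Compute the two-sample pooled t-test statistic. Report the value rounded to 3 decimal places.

x̄₁=36.364, s₁=5.712, n₁=22
x̄₂=53.895, s₂=6.271, n₂=19
s_p² = [21·5.712² + 18·6.271²]/39 = 35.7149
SE = √(s_p²·(1/22+1/19)) = 1.8717
t = (36.364−53.895)/1.8717 = -9.3666
df = 39

test statistic = -9.367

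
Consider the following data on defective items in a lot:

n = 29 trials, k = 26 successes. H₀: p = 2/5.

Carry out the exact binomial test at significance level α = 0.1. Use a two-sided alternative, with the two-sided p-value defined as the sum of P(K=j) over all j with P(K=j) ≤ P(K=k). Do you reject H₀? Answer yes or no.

Exact binomial: n=29, k=26, p₀=2/5=0.4000
P(X=j) = C(n,j)·p₀^j·(1−p₀)^(n−j); p = Σ P(X=j) over j with P(X=j) ≤ P(X=26)
p-value (two-sided) = 0.00000
At α=0.1: p < α → reject H₀

reject H₀: yes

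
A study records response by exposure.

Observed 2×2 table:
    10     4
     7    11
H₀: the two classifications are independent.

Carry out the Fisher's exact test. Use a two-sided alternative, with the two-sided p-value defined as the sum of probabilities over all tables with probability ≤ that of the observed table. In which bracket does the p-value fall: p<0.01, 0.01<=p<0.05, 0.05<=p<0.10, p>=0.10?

p-value bracket: 0.05<=p<0.10

Margins: r₁=14, r₂=18, c₁=17, c₂=15, n=32
p_obs = C(14,10)·C(18,7)/C(32,17); sum pmf over tables with pmf ≤ p_obs
p-value (two-sided) = 0.08697
→ bracket: 0.05<=p<0.10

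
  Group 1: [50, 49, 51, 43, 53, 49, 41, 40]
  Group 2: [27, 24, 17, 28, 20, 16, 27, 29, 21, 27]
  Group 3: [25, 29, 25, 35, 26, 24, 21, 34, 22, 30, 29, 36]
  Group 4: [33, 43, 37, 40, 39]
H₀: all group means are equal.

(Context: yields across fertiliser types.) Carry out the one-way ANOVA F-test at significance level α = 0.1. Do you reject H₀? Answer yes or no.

Group means [47.00, 23.60, 28.00, 38.40], grand mean 32.571
SSB = Σnᵢ(x̄ᵢ−x̄)² = 2890.971; SSW = ΣΣ(x−x̄ᵢ)² = 707.600
MSB = 2890.971/3 = 963.6571; MSW = 707.600/31 = 22.8258
F = MSB/MSW = 42.2179
df = (3, 31)
p-value (upper-tail) = 0.00000
At α=0.1: p < α → reject H₀

reject H₀: yes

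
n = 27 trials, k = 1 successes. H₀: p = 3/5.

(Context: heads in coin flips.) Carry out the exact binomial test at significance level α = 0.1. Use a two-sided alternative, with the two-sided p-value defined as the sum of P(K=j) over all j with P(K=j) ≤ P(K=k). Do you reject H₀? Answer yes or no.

reject H₀: yes

Exact binomial: n=27, k=1, p₀=3/5=0.6000
P(X=j) = C(n,j)·p₀^j·(1−p₀)^(n−j); p = Σ P(X=j) over j with P(X=j) ≤ P(X=1)
p-value (two-sided) = 0.00000
At α=0.1: p < α → reject H₀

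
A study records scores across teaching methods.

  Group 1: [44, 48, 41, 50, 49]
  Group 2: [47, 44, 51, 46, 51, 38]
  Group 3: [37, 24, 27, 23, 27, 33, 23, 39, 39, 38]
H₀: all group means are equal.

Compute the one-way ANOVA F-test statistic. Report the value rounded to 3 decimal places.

test statistic = 18.268

Group means [46.40, 46.17, 31.00], grand mean 39.000
SSB = Σnᵢ(x̄ᵢ−x̄)² = 1221.967; SSW = ΣΣ(x−x̄ᵢ)² = 602.033
MSB = 1221.967/2 = 610.9833; MSW = 602.033/18 = 33.4463
F = MSB/MSW = 18.2676
df = (2, 18)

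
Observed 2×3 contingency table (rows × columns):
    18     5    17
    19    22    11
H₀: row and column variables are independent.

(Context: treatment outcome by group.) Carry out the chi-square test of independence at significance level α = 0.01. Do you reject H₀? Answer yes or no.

Row totals [40, 52], col totals [37, 27, 28], n=92
χ² = (18−16.09)²/16.09 + (5−11.74)²/11.74 + (17−12.17)²/12.17 + (19−20.91)²/20.91 + (22−15.26)²/15.26 + (11−15.83)²/15.83 = 10.6321
df = 2
p-value (upper-tail) = 0.00491
At α=0.01: p < α → reject H₀

reject H₀: yes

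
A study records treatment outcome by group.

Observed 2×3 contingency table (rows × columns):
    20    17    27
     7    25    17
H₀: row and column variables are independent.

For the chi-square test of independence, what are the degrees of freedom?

degrees of freedom = 2

df = (r−1)(c−1) = (2−1)·(3−1) = 2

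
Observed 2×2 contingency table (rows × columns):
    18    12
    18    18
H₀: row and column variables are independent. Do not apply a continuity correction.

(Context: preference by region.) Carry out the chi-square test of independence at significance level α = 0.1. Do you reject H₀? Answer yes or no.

reject H₀: no

Row totals [30, 36], col totals [36, 30], n=66
χ² = (18−16.36)²/16.36 + (12−13.64)²/13.64 + (18−19.64)²/19.64 + (18−16.36)²/16.36 = 0.6600
df = 1
p-value (upper-tail) = 0.41656
At α=0.1: p ≥ α → fail to reject H₀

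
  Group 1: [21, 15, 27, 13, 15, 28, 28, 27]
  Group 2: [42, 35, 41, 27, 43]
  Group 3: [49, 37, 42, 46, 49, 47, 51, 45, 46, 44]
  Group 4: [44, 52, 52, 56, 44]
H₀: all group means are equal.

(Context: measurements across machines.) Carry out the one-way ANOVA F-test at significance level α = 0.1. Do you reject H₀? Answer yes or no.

reject H₀: yes

Group means [21.75, 37.60, 45.60, 49.60], grand mean 38.071
SSB = Σnᵢ(x̄ᵢ−x̄)² = 3363.557; SSW = ΣΣ(x−x̄ᵢ)² = 740.300
MSB = 3363.557/3 = 1121.1857; MSW = 740.300/24 = 30.8458
F = MSB/MSW = 36.3480
df = (3, 24)
p-value (upper-tail) = 0.00000
At α=0.1: p < α → reject H₀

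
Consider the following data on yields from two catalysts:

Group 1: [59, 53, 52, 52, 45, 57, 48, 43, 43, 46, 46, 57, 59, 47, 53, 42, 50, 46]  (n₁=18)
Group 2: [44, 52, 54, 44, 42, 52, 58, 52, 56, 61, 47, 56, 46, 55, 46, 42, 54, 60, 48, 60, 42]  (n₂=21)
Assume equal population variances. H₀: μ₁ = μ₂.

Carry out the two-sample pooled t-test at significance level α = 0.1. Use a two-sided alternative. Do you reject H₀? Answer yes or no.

x̄₁=49.889, s₁=5.603, n₁=18
x̄₂=51.000, s₂=6.380, n₂=21
s_p² = [17·5.603² + 20·6.380²]/37 = 36.4264
SE = √(s_p²·(1/18+1/21)) = 1.9386
t = (49.889−51.000)/1.9386 = -0.5731
df = 37
p-value (two-sided) = 0.57002
At α=0.1: p ≥ α → fail to reject H₀

reject H₀: no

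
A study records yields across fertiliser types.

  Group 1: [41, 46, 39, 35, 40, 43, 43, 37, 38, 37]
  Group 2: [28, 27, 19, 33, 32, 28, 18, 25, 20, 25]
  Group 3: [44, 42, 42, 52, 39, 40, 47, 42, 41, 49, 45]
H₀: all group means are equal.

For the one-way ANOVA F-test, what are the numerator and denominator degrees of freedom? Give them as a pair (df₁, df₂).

k = 3 groups, N = 31 total
df = (k−1, N−k) = (3−1, 31−3) = (2, 28)

degrees of freedom = [2, 28]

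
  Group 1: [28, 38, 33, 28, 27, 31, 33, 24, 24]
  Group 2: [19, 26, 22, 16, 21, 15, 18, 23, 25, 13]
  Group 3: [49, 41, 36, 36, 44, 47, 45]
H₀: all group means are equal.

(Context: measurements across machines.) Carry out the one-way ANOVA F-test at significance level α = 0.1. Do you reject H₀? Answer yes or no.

reject H₀: yes

Group means [29.56, 19.80, 42.57], grand mean 29.308
SSB = Σnᵢ(x̄ᵢ−x̄)² = 2136.002; SSW = ΣΣ(x−x̄ᵢ)² = 497.537
MSB = 2136.002/2 = 1068.0010; MSW = 497.537/23 = 21.6320
F = MSB/MSW = 49.3713
df = (2, 23)
p-value (upper-tail) = 0.00000
At α=0.1: p < α → reject H₀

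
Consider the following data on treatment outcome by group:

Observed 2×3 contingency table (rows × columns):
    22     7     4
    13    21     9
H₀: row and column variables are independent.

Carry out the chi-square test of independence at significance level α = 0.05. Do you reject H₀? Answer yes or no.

Row totals [33, 43], col totals [35, 28, 13], n=76
χ² = (22−15.20)²/15.20 + (7−12.16)²/12.16 + (4−5.64)²/5.64 + (13−19.80)²/19.80 + (21−15.84)²/15.84 + (9−7.36)²/7.36 = 10.0964
df = 2
p-value (upper-tail) = 0.00642
At α=0.05: p < α → reject H₀

reject H₀: yes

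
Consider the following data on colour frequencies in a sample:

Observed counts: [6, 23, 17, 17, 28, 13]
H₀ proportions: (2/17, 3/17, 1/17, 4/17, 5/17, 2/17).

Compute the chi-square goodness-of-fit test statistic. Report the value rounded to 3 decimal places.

n = 104; E_i = n·p_i = [12.24, 18.35, 6.12, 24.47, 30.59, 12.24]
χ² = (6−12.24)²/12.24 + (23−18.35)²/18.35 + (17−6.12)²/6.12 + (17−24.47)²/24.47 + (28−30.59)²/30.59 + (13−12.24)²/12.24 = 26.2598
df = 5

test statistic = 26.260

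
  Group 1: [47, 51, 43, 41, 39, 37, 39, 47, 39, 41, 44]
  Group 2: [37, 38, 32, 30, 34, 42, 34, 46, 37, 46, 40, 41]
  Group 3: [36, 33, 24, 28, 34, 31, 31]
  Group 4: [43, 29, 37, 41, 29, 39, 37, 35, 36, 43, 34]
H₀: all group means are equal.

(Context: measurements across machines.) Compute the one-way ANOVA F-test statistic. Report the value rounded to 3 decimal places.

test statistic = 8.975

Group means [42.55, 38.08, 31.00, 36.64], grand mean 37.683
SSB = Σnᵢ(x̄ᵢ−x̄)² = 586.689; SSW = ΣΣ(x−x̄ᵢ)² = 806.189
MSB = 586.689/3 = 195.5629; MSW = 806.189/37 = 21.7889
F = MSB/MSW = 8.9753
df = (3, 37)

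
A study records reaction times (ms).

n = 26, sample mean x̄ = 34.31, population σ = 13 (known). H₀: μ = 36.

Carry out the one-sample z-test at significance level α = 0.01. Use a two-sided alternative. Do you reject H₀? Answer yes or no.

SE = σ/√n = 13/√26 = 2.5495
z = (x̄−μ₀)/SE = (34.31−36)/2.5495 = -0.6629
p-value (two-sided) = 0.50741
At α=0.01: p ≥ α → fail to reject H₀

reject H₀: no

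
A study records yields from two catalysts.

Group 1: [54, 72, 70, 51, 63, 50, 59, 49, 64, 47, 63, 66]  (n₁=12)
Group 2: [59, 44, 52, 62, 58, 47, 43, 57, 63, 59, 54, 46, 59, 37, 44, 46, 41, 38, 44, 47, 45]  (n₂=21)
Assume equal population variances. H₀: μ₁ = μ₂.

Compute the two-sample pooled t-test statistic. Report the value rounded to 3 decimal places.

x̄₁=59.000, s₁=8.581, n₁=12
x̄₂=49.762, s₂=8.105, n₂=21
s_p² = [11·8.581² + 20·8.105²]/31 = 68.5100
SE = √(s_p²·(1/12+1/21)) = 2.9953
t = (59.000−49.762)/2.9953 = 3.0842
df = 31

test statistic = 3.084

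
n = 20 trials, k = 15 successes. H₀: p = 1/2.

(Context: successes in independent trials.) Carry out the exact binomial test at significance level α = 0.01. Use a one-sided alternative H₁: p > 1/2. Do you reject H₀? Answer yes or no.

Exact binomial: n=20, k=15, p₀=1/2=0.5000
P(X≥15) from Σ C(n,i)·p₀^i·(1−p₀)^(n−i)
p-value (one-sided, H₁ greater) = 0.02069
At α=0.01: p ≥ α → fail to reject H₀

reject H₀: no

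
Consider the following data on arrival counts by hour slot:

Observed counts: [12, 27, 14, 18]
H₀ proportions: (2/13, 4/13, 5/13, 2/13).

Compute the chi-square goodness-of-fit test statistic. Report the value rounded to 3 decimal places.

test statistic = 12.392

n = 71; E_i = n·p_i = [10.92, 21.85, 27.31, 10.92]
χ² = (12−10.92)²/10.92 + (27−21.85)²/21.85 + (14−27.31)²/27.31 + (18−10.92)²/10.92 = 12.3923
df = 3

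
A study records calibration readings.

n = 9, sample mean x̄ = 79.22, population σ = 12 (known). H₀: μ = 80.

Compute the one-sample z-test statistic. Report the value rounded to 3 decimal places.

SE = σ/√n = 12/√9 = 4.0000
z = (x̄−μ₀)/SE = (79.22−80)/4.0000 = -0.1950

test statistic = -0.195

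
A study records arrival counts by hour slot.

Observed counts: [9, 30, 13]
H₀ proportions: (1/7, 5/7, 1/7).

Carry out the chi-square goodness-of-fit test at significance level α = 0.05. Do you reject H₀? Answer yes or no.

n = 52; E_i = n·p_i = [7.43, 37.14, 7.43]
χ² = (9−7.43)²/7.43 + (30−37.14)²/37.14 + (13−7.43)²/7.43 = 5.8846
df = 2
p-value (upper-tail) = 0.05274
At α=0.05: p ≥ α → fail to reject H₀

reject H₀: no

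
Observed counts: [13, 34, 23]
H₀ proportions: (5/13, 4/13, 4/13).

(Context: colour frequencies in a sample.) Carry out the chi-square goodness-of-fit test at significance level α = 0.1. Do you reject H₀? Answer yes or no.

reject H₀: yes

n = 70; E_i = n·p_i = [26.92, 21.54, 21.54]
χ² = (13−26.92)²/26.92 + (34−21.54)²/21.54 + (23−21.54)²/21.54 = 14.5093
df = 2
p-value (upper-tail) = 0.00071
At α=0.1: p < α → reject H₀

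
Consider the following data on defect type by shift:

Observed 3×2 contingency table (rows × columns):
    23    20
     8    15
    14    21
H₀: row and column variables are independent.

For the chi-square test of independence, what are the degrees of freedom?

degrees of freedom = 2

df = (r−1)(c−1) = (3−1)·(2−1) = 2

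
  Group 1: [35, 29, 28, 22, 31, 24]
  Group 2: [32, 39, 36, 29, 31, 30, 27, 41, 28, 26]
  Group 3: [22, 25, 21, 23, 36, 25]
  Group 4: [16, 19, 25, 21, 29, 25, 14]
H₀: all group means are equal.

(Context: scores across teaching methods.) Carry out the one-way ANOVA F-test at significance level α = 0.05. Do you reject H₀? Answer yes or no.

reject H₀: yes

Group means [28.17, 31.90, 25.33, 21.29], grand mean 27.207
SSB = Σnᵢ(x̄ᵢ−x̄)² = 492.263; SSW = ΣΣ(x−x̄ᵢ)² = 670.495
MSB = 492.263/3 = 164.0878; MSW = 670.495/25 = 26.8198
F = MSB/MSW = 6.1182
df = (3, 25)
p-value (upper-tail) = 0.00288
At α=0.05: p < α → reject H₀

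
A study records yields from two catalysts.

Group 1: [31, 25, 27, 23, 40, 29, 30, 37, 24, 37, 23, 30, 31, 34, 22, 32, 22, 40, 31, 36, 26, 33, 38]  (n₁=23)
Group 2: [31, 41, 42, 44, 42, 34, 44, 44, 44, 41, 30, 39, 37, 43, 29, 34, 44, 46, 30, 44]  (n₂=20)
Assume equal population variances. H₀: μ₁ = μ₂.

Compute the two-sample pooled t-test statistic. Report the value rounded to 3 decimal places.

x̄₁=30.478, s₁=5.791, n₁=23
x̄₂=39.150, s₂=5.715, n₂=20
s_p² = [22·5.791² + 19·5.715²]/41 = 33.1290
SE = √(s_p²·(1/23+1/20)) = 1.7598
t = (30.478−39.150)/1.7598 = -4.9277
df = 41

test statistic = -4.928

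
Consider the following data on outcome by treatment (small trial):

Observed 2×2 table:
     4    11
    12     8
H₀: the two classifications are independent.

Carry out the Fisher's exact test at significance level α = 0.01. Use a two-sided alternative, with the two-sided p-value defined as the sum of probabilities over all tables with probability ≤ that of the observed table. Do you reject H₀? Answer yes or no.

reject H₀: no

Margins: r₁=15, r₂=20, c₁=16, c₂=19, n=35
p_obs = C(15,4)·C(20,12)/C(35,16); sum pmf over tables with pmf ≤ p_obs
p-value (two-sided) = 0.08656
At α=0.01: p ≥ α → fail to reject H₀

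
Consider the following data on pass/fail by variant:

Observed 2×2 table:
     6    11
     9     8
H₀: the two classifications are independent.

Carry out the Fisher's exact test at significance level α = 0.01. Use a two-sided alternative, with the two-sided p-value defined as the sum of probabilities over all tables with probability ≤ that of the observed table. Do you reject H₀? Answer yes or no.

Margins: r₁=17, r₂=17, c₁=15, c₂=19, n=34
p_obs = C(17,6)·C(17,9)/C(34,15); sum pmf over tables with pmf ≤ p_obs
p-value (two-sided) = 0.49053
At α=0.01: p ≥ α → fail to reject H₀

reject H₀: no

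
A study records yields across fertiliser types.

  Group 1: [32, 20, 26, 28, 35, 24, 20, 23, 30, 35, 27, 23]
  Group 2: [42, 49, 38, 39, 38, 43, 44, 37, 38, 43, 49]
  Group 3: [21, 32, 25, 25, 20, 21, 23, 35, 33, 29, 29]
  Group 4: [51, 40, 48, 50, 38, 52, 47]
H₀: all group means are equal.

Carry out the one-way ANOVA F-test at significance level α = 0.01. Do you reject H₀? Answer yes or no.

Group means [26.92, 41.82, 26.64, 46.57], grand mean 34.195
SSB = Σnᵢ(x̄ᵢ−x̄)² = 2975.626; SSW = ΣΣ(x−x̄ᵢ)² = 944.813
MSB = 2975.626/3 = 991.8754; MSW = 944.813/37 = 25.5355
F = MSB/MSW = 38.8430
df = (3, 37)
p-value (upper-tail) = 0.00000
At α=0.01: p < α → reject H₀

reject H₀: yes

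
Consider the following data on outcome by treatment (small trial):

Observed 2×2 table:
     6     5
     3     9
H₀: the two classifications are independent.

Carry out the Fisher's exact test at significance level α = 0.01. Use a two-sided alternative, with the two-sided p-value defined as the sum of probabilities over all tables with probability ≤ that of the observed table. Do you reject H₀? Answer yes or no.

reject H₀: no

Margins: r₁=11, r₂=12, c₁=9, c₂=14, n=23
p_obs = C(11,6)·C(12,3)/C(23,9); sum pmf over tables with pmf ≤ p_obs
p-value (two-sided) = 0.21376
At α=0.01: p ≥ α → fail to reject H₀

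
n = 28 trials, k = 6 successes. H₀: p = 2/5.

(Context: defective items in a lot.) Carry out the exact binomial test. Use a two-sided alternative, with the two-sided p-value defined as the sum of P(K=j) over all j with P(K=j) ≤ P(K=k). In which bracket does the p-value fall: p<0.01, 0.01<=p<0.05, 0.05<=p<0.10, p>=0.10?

Exact binomial: n=28, k=6, p₀=2/5=0.4000
P(X=j) = C(n,j)·p₀^j·(1−p₀)^(n−j); p = Σ P(X=j) over j with P(X=j) ≤ P(X=6)
p-value (two-sided) = 0.05296
→ bracket: 0.05<=p<0.10

p-value bracket: 0.05<=p<0.10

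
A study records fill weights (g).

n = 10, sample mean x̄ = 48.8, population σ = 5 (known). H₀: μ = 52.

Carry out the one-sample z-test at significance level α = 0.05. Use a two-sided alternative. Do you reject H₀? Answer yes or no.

SE = σ/√n = 5/√10 = 1.5811
z = (x̄−μ₀)/SE = (48.8−52)/1.5811 = -2.0239
p-value (two-sided) = 0.04298
At α=0.05: p < α → reject H₀

reject H₀: yes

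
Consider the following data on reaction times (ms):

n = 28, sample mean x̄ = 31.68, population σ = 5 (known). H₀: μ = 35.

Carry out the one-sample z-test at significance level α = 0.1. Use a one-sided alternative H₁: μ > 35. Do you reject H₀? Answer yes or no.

SE = σ/√n = 5/√28 = 0.9449
z = (x̄−μ₀)/SE = (31.68−35)/0.9449 = -3.5136
p-value (one-sided, H₁ greater) = 0.99978
At α=0.1: p ≥ α → fail to reject H₀

reject H₀: no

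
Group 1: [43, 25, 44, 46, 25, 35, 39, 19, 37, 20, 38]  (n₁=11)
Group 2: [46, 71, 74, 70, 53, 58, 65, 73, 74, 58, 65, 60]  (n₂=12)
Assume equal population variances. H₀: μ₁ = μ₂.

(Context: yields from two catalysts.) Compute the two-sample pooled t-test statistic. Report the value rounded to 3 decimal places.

x̄₁=33.727, s₁=9.789, n₁=11
x̄₂=63.917, s₂=9.050, n₂=12
s_p² = [10·9.789² + 11·9.050²]/21 = 88.5285
SE = √(s_p²·(1/11+1/12)) = 3.9275
t = (33.727−63.917)/3.9275 = -7.6866
df = 21

test statistic = -7.687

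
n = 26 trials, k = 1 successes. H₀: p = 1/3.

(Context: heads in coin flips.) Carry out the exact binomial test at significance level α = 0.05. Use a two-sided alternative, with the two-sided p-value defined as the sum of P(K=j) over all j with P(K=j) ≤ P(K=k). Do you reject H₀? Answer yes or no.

Exact binomial: n=26, k=1, p₀=1/3=0.3333
P(X=j) = C(n,j)·p₀^j·(1−p₀)^(n−j); p = Σ P(X=j) over j with P(X=j) ≤ P(X=1)
p-value (two-sided) = 0.00057
At α=0.05: p < α → reject H₀

reject H₀: yes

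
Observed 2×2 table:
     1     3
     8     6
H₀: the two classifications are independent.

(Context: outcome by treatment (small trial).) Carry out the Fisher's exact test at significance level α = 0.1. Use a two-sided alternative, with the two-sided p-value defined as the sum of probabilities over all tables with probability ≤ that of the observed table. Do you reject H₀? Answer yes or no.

reject H₀: no

Margins: r₁=4, r₂=14, c₁=9, c₂=9, n=18
p_obs = C(4,1)·C(14,8)/C(18,9); sum pmf over tables with pmf ≤ p_obs
p-value (two-sided) = 0.57647
At α=0.1: p ≥ α → fail to reject H₀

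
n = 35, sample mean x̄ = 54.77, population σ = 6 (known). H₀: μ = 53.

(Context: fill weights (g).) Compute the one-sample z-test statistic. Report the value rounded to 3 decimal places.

SE = σ/√n = 6/√35 = 1.0142
z = (x̄−μ₀)/SE = (54.77−53)/1.0142 = 1.7452

test statistic = 1.745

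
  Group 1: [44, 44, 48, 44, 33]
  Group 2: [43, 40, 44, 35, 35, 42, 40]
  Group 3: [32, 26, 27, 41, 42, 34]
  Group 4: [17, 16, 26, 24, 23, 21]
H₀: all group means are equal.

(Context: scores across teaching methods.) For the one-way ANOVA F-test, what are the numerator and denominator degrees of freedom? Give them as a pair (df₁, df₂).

k = 4 groups, N = 24 total
df = (k−1, N−k) = (4−1, 24−4) = (3, 20)

degrees of freedom = [3, 20]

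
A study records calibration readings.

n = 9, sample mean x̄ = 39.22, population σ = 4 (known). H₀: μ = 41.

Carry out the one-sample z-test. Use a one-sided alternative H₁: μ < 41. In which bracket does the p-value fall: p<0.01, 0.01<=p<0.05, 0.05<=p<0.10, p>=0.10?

SE = σ/√n = 4/√9 = 1.3333
z = (x̄−μ₀)/SE = (39.22−41)/1.3333 = -1.3350
p-value (one-sided, H₁ less) = 0.09094
→ bracket: 0.05<=p<0.10

p-value bracket: 0.05<=p<0.10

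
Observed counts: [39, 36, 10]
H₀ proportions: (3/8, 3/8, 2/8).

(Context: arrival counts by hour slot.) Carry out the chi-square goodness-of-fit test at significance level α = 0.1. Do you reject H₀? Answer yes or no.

n = 85; E_i = n·p_i = [31.88, 31.88, 21.25]
χ² = (39−31.88)²/31.88 + (36−31.88)²/31.88 + (10−21.25)²/21.25 = 8.0824
df = 2
p-value (upper-tail) = 0.01758
At α=0.1: p < α → reject H₀

reject H₀: yes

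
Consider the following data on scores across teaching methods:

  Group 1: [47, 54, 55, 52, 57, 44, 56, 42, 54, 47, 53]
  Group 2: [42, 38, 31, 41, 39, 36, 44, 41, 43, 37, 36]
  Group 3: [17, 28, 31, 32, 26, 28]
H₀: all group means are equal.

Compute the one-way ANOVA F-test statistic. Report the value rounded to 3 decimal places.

test statistic = 52.726

Group means [51.00, 38.91, 27.00], grand mean 41.107
SSB = Σnᵢ(x̄ᵢ−x̄)² = 2323.769; SSW = ΣΣ(x−x̄ᵢ)² = 550.909
MSB = 2323.769/2 = 1161.8847; MSW = 550.909/25 = 22.0364
F = MSB/MSW = 52.7258
df = (2, 25)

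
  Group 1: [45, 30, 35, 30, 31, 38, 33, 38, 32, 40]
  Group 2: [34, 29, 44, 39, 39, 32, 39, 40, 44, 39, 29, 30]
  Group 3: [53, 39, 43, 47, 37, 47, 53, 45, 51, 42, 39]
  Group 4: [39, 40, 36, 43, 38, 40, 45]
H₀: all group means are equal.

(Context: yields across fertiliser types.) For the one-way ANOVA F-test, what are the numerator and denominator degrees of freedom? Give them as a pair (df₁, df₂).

k = 4 groups, N = 40 total
df = (k−1, N−k) = (4−1, 40−4) = (3, 36)

degrees of freedom = [3, 36]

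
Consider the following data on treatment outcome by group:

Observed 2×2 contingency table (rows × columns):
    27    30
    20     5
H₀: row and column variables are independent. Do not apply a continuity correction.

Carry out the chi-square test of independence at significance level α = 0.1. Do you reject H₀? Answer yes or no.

Row totals [57, 25], col totals [47, 35], n=82
χ² = (27−32.67)²/32.67 + (30−24.33)²/24.33 + (20−14.33)²/14.33 + (5−10.67)²/10.67 = 7.5638
df = 1
p-value (upper-tail) = 0.00596
At α=0.1: p < α → reject H₀

reject H₀: yes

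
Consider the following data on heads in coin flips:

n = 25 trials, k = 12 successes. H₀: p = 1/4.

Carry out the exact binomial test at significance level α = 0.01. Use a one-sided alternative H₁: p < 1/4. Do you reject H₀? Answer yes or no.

reject H₀: no

Exact binomial: n=25, k=12, p₀=1/4=0.2500
P(X≤12) from Σ C(n,i)·p₀^i·(1−p₀)^(n−i)
p-value (one-sided, H₁ less) = 0.99663
At α=0.01: p ≥ α → fail to reject H₀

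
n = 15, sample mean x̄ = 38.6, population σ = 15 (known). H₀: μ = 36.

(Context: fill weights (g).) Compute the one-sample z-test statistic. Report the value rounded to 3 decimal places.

test statistic = 0.671

SE = σ/√n = 15/√15 = 3.8730
z = (x̄−μ₀)/SE = (38.6−36)/3.8730 = 0.6713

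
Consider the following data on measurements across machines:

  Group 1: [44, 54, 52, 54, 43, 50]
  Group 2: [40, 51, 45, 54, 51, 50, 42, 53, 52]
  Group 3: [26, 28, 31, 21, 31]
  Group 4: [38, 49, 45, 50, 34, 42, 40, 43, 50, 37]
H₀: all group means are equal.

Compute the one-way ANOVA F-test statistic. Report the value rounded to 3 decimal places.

Group means [49.50, 48.67, 27.40, 42.80], grand mean 43.333
SSB = Σnᵢ(x̄ᵢ−x̄)² = 1756.367; SSW = ΣΣ(x−x̄ᵢ)² = 682.300
MSB = 1756.367/3 = 585.4556; MSW = 682.300/26 = 26.2423
F = MSB/MSW = 22.3096
df = (3, 26)

test statistic = 22.310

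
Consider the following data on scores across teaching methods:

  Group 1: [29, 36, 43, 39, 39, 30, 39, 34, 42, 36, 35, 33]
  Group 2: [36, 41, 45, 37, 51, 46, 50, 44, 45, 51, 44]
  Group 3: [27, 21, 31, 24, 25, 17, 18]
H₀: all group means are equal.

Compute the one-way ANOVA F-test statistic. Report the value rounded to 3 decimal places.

Group means [36.25, 44.55, 23.29], grand mean 36.267
SSB = Σnᵢ(x̄ᵢ−x̄)² = 1933.461; SSW = ΣΣ(x−x̄ᵢ)² = 618.406
MSB = 1933.461/2 = 966.7304; MSW = 618.406/27 = 22.9039
F = MSB/MSW = 42.2081
df = (2, 27)

test statistic = 42.208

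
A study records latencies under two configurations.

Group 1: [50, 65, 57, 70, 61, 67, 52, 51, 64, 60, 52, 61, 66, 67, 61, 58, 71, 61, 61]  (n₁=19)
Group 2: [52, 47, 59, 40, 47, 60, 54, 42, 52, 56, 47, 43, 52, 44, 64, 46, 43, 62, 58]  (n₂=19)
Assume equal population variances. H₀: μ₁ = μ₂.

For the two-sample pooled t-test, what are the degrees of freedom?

degrees of freedom = 36

df = n₁ + n₂ − 2 = 19 + 19 − 2 = 36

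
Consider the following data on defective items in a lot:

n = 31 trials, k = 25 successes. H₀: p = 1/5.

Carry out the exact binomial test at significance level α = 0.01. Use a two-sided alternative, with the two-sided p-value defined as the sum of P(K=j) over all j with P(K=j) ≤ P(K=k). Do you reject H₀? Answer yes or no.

reject H₀: yes

Exact binomial: n=31, k=25, p₀=1/5=0.2000
P(X=j) = C(n,j)·p₀^j·(1−p₀)^(n−j); p = Σ P(X=j) over j with P(X=j) ≤ P(X=25)
p-value (two-sided) = 0.00000
At α=0.01: p < α → reject H₀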